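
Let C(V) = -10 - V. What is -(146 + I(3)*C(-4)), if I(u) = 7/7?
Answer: -140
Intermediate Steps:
I(u) = 1 (I(u) = 7*(⅐) = 1)
-(146 + I(3)*C(-4)) = -(146 + 1*(-10 - 1*(-4))) = -(146 + 1*(-10 + 4)) = -(146 + 1*(-6)) = -(146 - 6) = -1*140 = -140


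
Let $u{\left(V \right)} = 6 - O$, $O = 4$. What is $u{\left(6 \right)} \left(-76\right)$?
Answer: $-152$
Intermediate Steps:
$u{\left(V \right)} = 2$ ($u{\left(V \right)} = 6 - 4 = 2$)
$u{\left(6 \right)} \left(-76\right) = 2 \left(-76\right) = -152$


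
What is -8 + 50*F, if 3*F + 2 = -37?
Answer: -658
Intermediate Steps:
F = -13 (F = -⅔ + (⅓)*(-37) = -⅔ - 37/3 = -13)
-8 + 50*F = -8 + 50*(-13) = -8 - 650 = -658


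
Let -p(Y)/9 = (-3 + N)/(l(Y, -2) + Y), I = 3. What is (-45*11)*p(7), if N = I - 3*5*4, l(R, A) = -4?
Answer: -89100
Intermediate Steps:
N = -57 (N = 3 - 3*5*4 = 3 - 15*4 = 3 - 1*60 = 3 - 60 = -57)
p(Y) = 540/(-4 + Y) (p(Y) = -9*(-3 - 57)/(-4 + Y) = -(-540)/(-4 + Y) = 540/(-4 + Y))
(-45*11)*p(7) = (-45*11)*(540/(-4 + 7)) = -267300/3 = -495*180 = -89100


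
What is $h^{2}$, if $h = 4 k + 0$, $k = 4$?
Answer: $256$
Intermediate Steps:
$h = 16$ ($h = 4 \cdot 4 + 0 = 16 + 0 = 16$)
$h^{2} = 16^{2} = 256$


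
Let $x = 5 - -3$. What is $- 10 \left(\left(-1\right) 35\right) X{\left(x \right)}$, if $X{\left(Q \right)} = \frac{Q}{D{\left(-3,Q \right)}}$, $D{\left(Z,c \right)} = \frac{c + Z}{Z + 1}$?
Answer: $-1120$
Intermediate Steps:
$D{\left(Z,c \right)} = \frac{Z + c}{1 + Z}$
$x = 8$ ($x = 5 + 3 = 8$)
$X{\left(Q \right)} = \frac{Q}{\frac{3}{2} - \frac{Q}{2}}$ ($X{\left(Q \right)} = \frac{Q}{\frac{1}{1 - 3} \left(-3 + Q\right)} = \frac{Q}{\frac{1}{-2} \left(-3 + Q\right)} = \frac{Q}{\left(- \frac{1}{2}\right) \left(-3 + Q\right)} = \frac{Q}{\frac{3}{2} - \frac{Q}{2}}$)
$- 10 \left(\left(-1\right) 35\right) X{\left(x \right)} = - 10 \left(\left(-1\right) 35\right) 2 \cdot 8 \frac{1}{3 - 8} = \left(-10\right) \left(-35\right) 2 \cdot 8 \frac{1}{3 - 8} = 350 \cdot 2 \cdot 8 \frac{1}{-5} = 350 \cdot 2 \cdot 8 \left(- \frac{1}{5}\right) = 350 \left(- \frac{16}{5}\right) = -1120$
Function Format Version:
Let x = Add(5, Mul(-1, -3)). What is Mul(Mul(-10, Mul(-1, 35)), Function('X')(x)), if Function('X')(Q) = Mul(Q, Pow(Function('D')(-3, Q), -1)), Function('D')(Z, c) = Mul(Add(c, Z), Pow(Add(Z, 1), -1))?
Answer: -1120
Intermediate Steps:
Function('D')(Z, c) = Mul(Pow(Add(1, Z), -1), Add(Z, c)) (Function('D')(Z, c) = Mul(Add(Z, c), Pow(Add(1, Z), -1)) = Mul(Pow(Add(1, Z), -1), Add(Z, c)))
x = 8 (x = Add(5, 3) = 8)
Function('X')(Q) = Mul(Q, Pow(Add(Rational(3, 2), Mul(Rational(-1, 2), Q)), -1)) (Function('X')(Q) = Mul(Q, Pow(Mul(Pow(Add(1, -3), -1), Add(-3, Q)), -1)) = Mul(Q, Pow(Mul(Pow(-2, -1), Add(-3, Q)), -1)) = Mul(Q, Pow(Mul(Rational(-1, 2), Add(-3, Q)), -1)) = Mul(Q, Pow(Add(Rational(3, 2), Mul(Rational(-1, 2), Q)), -1)))
Mul(Mul(-10, Mul(-1, 35)), Function('X')(x)) = Mul(Mul(-10, Mul(-1, 35)), Mul(2, 8, Pow(Add(3, Mul(-1, 8)), -1))) = Mul(Mul(-10, -35), Mul(2, 8, Pow(Add(3, -8), -1))) = Mul(350, Mul(2, 8, Pow(-5, -1))) = Mul(350, Mul(2, 8, Rational(-1, 5))) = Mul(350, Rational(-16, 5)) = -1120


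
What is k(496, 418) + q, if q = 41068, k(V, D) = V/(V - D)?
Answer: 1601900/39 ≈ 41074.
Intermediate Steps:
k(496, 418) + q = -1*496/(418 - 1*496) + 41068 = -1*496/(418 - 496) + 41068 = -1*496/(-78) + 41068 = -1*496*(-1/78) + 41068 = 248/39 + 41068 = 1601900/39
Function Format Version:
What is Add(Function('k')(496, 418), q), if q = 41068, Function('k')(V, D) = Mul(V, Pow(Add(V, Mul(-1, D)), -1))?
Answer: Rational(1601900, 39) ≈ 41074.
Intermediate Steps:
Add(Function('k')(496, 418), q) = Add(Mul(-1, 496, Pow(Add(418, Mul(-1, 496)), -1)), 41068) = Add(Mul(-1, 496, Pow(Add(418, -496), -1)), 41068) = Add(Mul(-1, 496, Pow(-78, -1)), 41068) = Add(Mul(-1, 496, Rational(-1, 78)), 41068) = Add(Rational(248, 39), 41068) = Rational(1601900, 39)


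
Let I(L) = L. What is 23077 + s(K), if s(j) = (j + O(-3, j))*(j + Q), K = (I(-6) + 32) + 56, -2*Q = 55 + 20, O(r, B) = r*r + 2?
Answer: 54431/2 ≈ 27216.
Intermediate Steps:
O(r, B) = 2 + r² (O(r, B) = r² + 2 = 2 + r²)
Q = -75/2 (Q = -(55 + 20)/2 = -½*75 = -75/2 ≈ -37.500)
K = 82 (K = (-6 + 32) + 56 = 26 + 56 = 82)
s(j) = (11 + j)*(-75/2 + j) (s(j) = (j + (2 + (-3)²))*(j - 75/2) = (j + (2 + 9))*(-75/2 + j) = (j + 11)*(-75/2 + j) = (11 + j)*(-75/2 + j))
23077 + s(K) = 23077 + (-825/2 + 82² - 53/2*82) = 23077 + (-825/2 + 6724 - 2173) = 23077 + 8277/2 = 54431/2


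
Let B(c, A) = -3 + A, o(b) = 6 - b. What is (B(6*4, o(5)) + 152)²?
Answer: 22500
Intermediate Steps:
(B(6*4, o(5)) + 152)² = ((-3 + (6 - 1*5)) + 152)² = ((-3 + (6 - 5)) + 152)² = ((-3 + 1) + 152)² = (-2 + 152)² = 150² = 22500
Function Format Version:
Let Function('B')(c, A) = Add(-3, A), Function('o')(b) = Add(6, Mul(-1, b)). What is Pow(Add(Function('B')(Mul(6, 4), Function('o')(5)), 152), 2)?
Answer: 22500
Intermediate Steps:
Pow(Add(Function('B')(Mul(6, 4), Function('o')(5)), 152), 2) = Pow(Add(Add(-3, Add(6, Mul(-1, 5))), 152), 2) = Pow(Add(Add(-3, Add(6, -5)), 152), 2) = Pow(Add(Add(-3, 1), 152), 2) = Pow(Add(-2, 152), 2) = Pow(150, 2) = 22500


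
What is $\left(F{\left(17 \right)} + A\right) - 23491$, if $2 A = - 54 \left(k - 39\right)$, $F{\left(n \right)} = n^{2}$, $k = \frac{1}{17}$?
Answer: $- \frac{376560}{17} \approx -22151.0$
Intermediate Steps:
$k = \frac{1}{17} \approx 0.058824$
$A = \frac{17874}{17}$ ($A = \frac{\left(-54\right) \left(\frac{1}{17} - 39\right)}{2} = \frac{\left(-54\right) \left(- \frac{662}{17}\right)}{2} = \frac{1}{2} \cdot \frac{35748}{17} = \frac{17874}{17} \approx 1051.4$)
$\left(F{\left(17 \right)} + A\right) - 23491 = \left(17^{2} + \frac{17874}{17}\right) - 23491 = \left(289 + \frac{17874}{17}\right) - 23491 = \frac{22787}{17} - 23491 = - \frac{376560}{17}$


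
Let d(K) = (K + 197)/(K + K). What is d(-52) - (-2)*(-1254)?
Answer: -260977/104 ≈ -2509.4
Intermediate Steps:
d(K) = (197 + K)/(2*K) (d(K) = (197 + K)/((2*K)) = (197 + K)*(1/(2*K)) = (197 + K)/(2*K))
d(-52) - (-2)*(-1254) = (½)*(197 - 52)/(-52) - (-2)*(-1254) = (½)*(-1/52)*145 - 1*2508 = -145/104 - 2508 = -260977/104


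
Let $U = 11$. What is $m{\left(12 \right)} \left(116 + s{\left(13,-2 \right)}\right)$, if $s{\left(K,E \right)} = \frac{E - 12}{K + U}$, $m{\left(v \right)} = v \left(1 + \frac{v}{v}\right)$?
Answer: $2770$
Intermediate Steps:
$m{\left(v \right)} = 2 v$ ($m{\left(v \right)} = v \left(1 + 1\right) = v 2 = 2 v$)
$s{\left(K,E \right)} = \frac{-12 + E}{11 + K}$ ($s{\left(K,E \right)} = \frac{E - 12}{K + 11} = \frac{-12 + E}{11 + K}$)
$m{\left(12 \right)} \left(116 + s{\left(13,-2 \right)}\right) = 2 \cdot 12 \left(116 + \frac{-12 - 2}{11 + 13}\right) = 24 \left(116 + \frac{1}{24} \left(-14\right)\right) = 24 \left(116 - \frac{7}{12}\right) = 24 \cdot \frac{1385}{12} = 2770$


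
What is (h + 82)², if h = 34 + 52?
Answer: 28224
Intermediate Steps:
h = 86
(h + 82)² = (86 + 82)² = 168² = 28224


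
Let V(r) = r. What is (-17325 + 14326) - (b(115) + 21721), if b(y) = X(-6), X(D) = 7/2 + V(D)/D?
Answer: -49449/2 ≈ -24725.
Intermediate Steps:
X(D) = 9/2 (X(D) = 7/2 + D/D = 7*(1/2) + 1 = 7/2 + 1 = 9/2)
b(y) = 9/2
(-17325 + 14326) - (b(115) + 21721) = (-17325 + 14326) - (9/2 + 21721) = -2999 - 1*43451/2 = -2999 - 43451/2 = -49449/2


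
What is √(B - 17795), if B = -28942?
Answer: 9*I*√577 ≈ 216.19*I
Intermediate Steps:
√(B - 17795) = √(-28942 - 17795) = √(-46737) = 9*I*√577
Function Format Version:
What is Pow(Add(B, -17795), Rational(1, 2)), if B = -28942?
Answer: Mul(9, I, Pow(577, Rational(1, 2))) ≈ Mul(216.19, I)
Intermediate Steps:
Pow(Add(B, -17795), Rational(1, 2)) = Pow(Add(-28942, -17795), Rational(1, 2)) = Pow(-46737, Rational(1, 2)) = Mul(9, I, Pow(577, Rational(1, 2)))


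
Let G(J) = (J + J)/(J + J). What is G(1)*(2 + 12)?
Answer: 14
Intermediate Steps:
G(J) = 1 (G(J) = (2*J)/((2*J)) = (2*J)*(1/(2*J)) = 1)
G(1)*(2 + 12) = 1*(2 + 12) = 1*14 = 14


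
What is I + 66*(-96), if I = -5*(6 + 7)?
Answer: -6401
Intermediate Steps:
I = -65 (I = -5*13 = -65)
I + 66*(-96) = -65 + 66*(-96) = -65 - 6336 = -6401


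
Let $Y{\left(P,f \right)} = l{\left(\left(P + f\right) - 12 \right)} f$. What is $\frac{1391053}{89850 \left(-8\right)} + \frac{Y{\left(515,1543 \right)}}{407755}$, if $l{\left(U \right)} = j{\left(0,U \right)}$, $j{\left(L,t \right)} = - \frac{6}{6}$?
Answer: $- \frac{113663584883}{58618858800} \approx -1.939$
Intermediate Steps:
$j{\left(L,t \right)} = -1$ ($j{\left(L,t \right)} = \left(-6\right) \frac{1}{6} = -1$)
$l{\left(U \right)} = -1$
$Y{\left(P,f \right)} = - f$
$\frac{1391053}{89850 \left(-8\right)} + \frac{Y{\left(515,1543 \right)}}{407755} = \frac{1391053}{89850 \left(-8\right)} + \frac{\left(-1\right) 1543}{407755} = \frac{1391053}{-718800} - \frac{1543}{407755} = 1391053 \left(- \frac{1}{718800}\right) - \frac{1543}{407755} = - \frac{1391053}{718800} - \frac{1543}{407755} = - \frac{113663584883}{58618858800}$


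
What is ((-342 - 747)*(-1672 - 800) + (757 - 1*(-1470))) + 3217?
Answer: 2697452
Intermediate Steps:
((-342 - 747)*(-1672 - 800) + (757 - 1*(-1470))) + 3217 = (-1089*(-2472) + (757 + 1470)) + 3217 = (2692008 + 2227) + 3217 = 2694235 + 3217 = 2697452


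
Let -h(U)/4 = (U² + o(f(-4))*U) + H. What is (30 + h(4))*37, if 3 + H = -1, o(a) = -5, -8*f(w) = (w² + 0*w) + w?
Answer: 2294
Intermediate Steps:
f(w) = -w/8 - w²/8 (f(w) = -((w² + 0*w) + w)/8 = -((w² + 0) + w)/8 = -(w² + w)/8 = -(w + w²)/8 = -w/8 - w²/8)
H = -4 (H = -3 - 1 = -4)
h(U) = 16 - 4*U² + 20*U (h(U) = -4*((U² - 5*U) - 4) = -4*(-4 + U² - 5*U) = 16 - 4*U² + 20*U)
(30 + h(4))*37 = (30 + (16 - 4*4² + 20*4))*37 = (30 + (16 - 4*16 + 80))*37 = (30 + (16 - 64 + 80))*37 = (30 + 32)*37 = 62*37 = 2294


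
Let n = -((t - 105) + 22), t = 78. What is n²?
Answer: 25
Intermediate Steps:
n = 5 (n = -((78 - 105) + 22) = -(-27 + 22) = -1*(-5) = 5)
n² = 5² = 25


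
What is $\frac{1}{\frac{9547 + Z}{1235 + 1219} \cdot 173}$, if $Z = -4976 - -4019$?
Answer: $\frac{1227}{743035} \approx 0.0016513$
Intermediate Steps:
$Z = -957$ ($Z = -4976 + 4019 = -957$)
$\frac{1}{\frac{9547 + Z}{1235 + 1219} \cdot 173} = \frac{1}{\frac{9547 - 957}{1235 + 1219} \cdot 173} = \frac{1}{\frac{8590}{2454} \cdot 173} = \frac{1}{8590 \cdot \frac{1}{2454} \cdot 173} = \frac{1}{\frac{4295}{1227} \cdot 173} = \frac{1}{\frac{743035}{1227}} = \frac{1227}{743035}$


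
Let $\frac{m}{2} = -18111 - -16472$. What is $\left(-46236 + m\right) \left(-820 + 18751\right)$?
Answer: $-887835534$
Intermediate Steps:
$m = -3278$ ($m = 2 \left(-18111 - -16472\right) = 2 \left(-18111 + 16472\right) = 2 \left(-1639\right) = -3278$)
$\left(-46236 + m\right) \left(-820 + 18751\right) = \left(-46236 - 3278\right) \left(-820 + 18751\right) = \left(-49514\right) 17931 = -887835534$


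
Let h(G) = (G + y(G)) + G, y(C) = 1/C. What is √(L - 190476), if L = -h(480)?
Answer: I*√2756678430/120 ≈ 437.53*I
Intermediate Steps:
h(G) = 1/G + 2*G (h(G) = (G + 1/G) + G = 1/G + 2*G)
L = -460801/480 (L = -(1/480 + 2*480) = -(1/480 + 960) = -1*460801/480 = -460801/480 ≈ -960.00)
√(L - 190476) = √(-460801/480 - 190476) = √(-91889281/480) = I*√2756678430/120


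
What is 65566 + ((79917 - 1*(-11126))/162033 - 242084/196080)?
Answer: 57864006873803/882539740 ≈ 65565.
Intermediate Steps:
65566 + ((79917 - 1*(-11126))/162033 - 242084/196080) = 65566 + ((79917 + 11126)*(1/162033) - 242084*1/196080) = 65566 + (91043*(1/162033) - 60521/49020) = 65566 + (91043/162033 - 60521/49020) = 65566 - 593719037/882539740 = 57864006873803/882539740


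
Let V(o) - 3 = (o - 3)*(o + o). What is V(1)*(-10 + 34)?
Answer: -24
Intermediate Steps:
V(o) = 3 + 2*o*(-3 + o) (V(o) = 3 + (o - 3)*(o + o) = 3 + (-3 + o)*(2*o) = 3 + 2*o*(-3 + o))
V(1)*(-10 + 34) = (3 - 6*1 + 2*1**2)*(-10 + 34) = (3 - 6 + 2*1)*24 = (3 - 6 + 2)*24 = -1*24 = -24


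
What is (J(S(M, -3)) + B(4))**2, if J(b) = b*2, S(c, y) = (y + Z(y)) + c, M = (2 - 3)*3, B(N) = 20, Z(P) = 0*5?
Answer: 64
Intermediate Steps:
Z(P) = 0
M = -3 (M = -1*3 = -3)
S(c, y) = c + y (S(c, y) = (y + 0) + c = y + c = c + y)
J(b) = 2*b
(J(S(M, -3)) + B(4))**2 = (2*(-3 - 3) + 20)**2 = (2*(-6) + 20)**2 = (-12 + 20)**2 = 8**2 = 64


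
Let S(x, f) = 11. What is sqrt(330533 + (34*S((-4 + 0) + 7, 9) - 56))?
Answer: sqrt(330851) ≈ 575.20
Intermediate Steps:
sqrt(330533 + (34*S((-4 + 0) + 7, 9) - 56)) = sqrt(330533 + (34*11 - 56)) = sqrt(330533 + (374 - 56)) = sqrt(330533 + 318) = sqrt(330851)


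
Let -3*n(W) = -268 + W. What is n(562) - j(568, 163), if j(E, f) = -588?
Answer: 490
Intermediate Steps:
n(W) = 268/3 - W/3 (n(W) = -(-268 + W)/3 = 268/3 - W/3)
n(562) - j(568, 163) = (268/3 - 1/3*562) - 1*(-588) = (268/3 - 562/3) + 588 = -98 + 588 = 490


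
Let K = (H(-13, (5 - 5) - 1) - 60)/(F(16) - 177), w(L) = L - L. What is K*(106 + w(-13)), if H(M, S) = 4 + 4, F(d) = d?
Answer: 5512/161 ≈ 34.236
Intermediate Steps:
w(L) = 0
H(M, S) = 8
K = 52/161 (K = (8 - 60)/(16 - 177) = -52/(-161) = -52*(-1/161) = 52/161 ≈ 0.32298)
K*(106 + w(-13)) = 52*(106 + 0)/161 = (52/161)*106 = 5512/161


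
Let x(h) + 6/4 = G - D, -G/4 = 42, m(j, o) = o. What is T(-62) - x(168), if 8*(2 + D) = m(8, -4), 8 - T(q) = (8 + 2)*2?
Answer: 155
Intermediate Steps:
G = -168 (G = -4*42 = -168)
T(q) = -12 (T(q) = 8 - (8 + 2)*2 = 8 - 10*2 = 8 - 1*20 = 8 - 20 = -12)
D = -5/2 (D = -2 + (⅛)*(-4) = -2 - ½ = -5/2 ≈ -2.5000)
x(h) = -167 (x(h) = -3/2 + (-168 - 1*(-5/2)) = -3/2 + (-168 + 5/2) = -3/2 - 331/2 = -167)
T(-62) - x(168) = -12 - 1*(-167) = -12 + 167 = 155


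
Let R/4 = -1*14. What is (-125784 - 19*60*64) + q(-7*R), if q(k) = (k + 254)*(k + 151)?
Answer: 152034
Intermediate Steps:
R = -56 (R = 4*(-1*14) = 4*(-14) = -56)
q(k) = (151 + k)*(254 + k) (q(k) = (254 + k)*(151 + k) = (151 + k)*(254 + k))
(-125784 - 19*60*64) + q(-7*R) = (-125784 - 19*60*64) + (38354 + (-7*(-56))² + 405*(-7*(-56))) = (-125784 - 1140*64) + (38354 + 392² + 405*392) = (-125784 - 72960) + (38354 + 153664 + 158760) = -198744 + 350778 = 152034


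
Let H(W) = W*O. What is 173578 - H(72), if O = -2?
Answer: 173722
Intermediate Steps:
H(W) = -2*W (H(W) = W*(-2) = -2*W)
173578 - H(72) = 173578 - (-2)*72 = 173578 - 1*(-144) = 173578 + 144 = 173722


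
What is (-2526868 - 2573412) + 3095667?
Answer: -2004613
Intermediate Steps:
(-2526868 - 2573412) + 3095667 = -5100280 + 3095667 = -2004613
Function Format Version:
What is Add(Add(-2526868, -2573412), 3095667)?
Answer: -2004613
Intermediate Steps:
Add(Add(-2526868, -2573412), 3095667) = Add(-5100280, 3095667) = -2004613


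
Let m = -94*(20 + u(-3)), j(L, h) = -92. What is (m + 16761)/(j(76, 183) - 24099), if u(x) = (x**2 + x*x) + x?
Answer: -13471/24191 ≈ -0.55686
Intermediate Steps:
u(x) = x + 2*x**2 (u(x) = (x**2 + x**2) + x = 2*x**2 + x = x + 2*x**2)
m = -3290 (m = -94*(20 - 3*(1 + 2*(-3))) = -94*(20 - 3*(1 - 6)) = -94*(20 - 3*(-5)) = -94*(20 + 15) = -94*35 = -3290)
(m + 16761)/(j(76, 183) - 24099) = (-3290 + 16761)/(-92 - 24099) = 13471/(-24191) = 13471*(-1/24191) = -13471/24191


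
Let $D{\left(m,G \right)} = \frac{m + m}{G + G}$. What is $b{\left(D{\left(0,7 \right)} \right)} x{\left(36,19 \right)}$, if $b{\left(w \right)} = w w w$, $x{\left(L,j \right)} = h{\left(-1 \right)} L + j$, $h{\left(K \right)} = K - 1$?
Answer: $0$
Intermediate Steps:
$h{\left(K \right)} = -1 + K$ ($h{\left(K \right)} = K - 1 = -1 + K$)
$x{\left(L,j \right)} = j - 2 L$ ($x{\left(L,j \right)} = \left(-1 - 1\right) L + j = - 2 L + j = j - 2 L$)
$D{\left(m,G \right)} = \frac{m}{G}$ ($D{\left(m,G \right)} = \frac{2 m}{2 G} = 2 m \frac{1}{2 G} = \frac{m}{G}$)
$b{\left(w \right)} = w^{3}$ ($b{\left(w \right)} = w^{2} w = w^{3}$)
$b{\left(D{\left(0,7 \right)} \right)} x{\left(36,19 \right)} = \left(\frac{0}{7}\right)^{3} \left(19 - 72\right) = \left(0 \cdot \frac{1}{7}\right)^{3} \left(19 - 72\right) = 0^{3} \left(-53\right) = 0 \left(-53\right) = 0$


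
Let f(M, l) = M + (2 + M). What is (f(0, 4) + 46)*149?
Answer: 7152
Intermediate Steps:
f(M, l) = 2 + 2*M
(f(0, 4) + 46)*149 = ((2 + 2*0) + 46)*149 = ((2 + 0) + 46)*149 = (2 + 46)*149 = 48*149 = 7152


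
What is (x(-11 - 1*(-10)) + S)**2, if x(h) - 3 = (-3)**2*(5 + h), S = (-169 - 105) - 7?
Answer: 58564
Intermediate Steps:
S = -281 (S = -274 - 7 = -281)
x(h) = 48 + 9*h (x(h) = 3 + (-3)**2*(5 + h) = 3 + 9*(5 + h) = 3 + (45 + 9*h) = 48 + 9*h)
(x(-11 - 1*(-10)) + S)**2 = ((48 + 9*(-11 - 1*(-10))) - 281)**2 = ((48 + 9*(-11 + 10)) - 281)**2 = ((48 + 9*(-1)) - 281)**2 = ((48 - 9) - 281)**2 = (39 - 281)**2 = (-242)**2 = 58564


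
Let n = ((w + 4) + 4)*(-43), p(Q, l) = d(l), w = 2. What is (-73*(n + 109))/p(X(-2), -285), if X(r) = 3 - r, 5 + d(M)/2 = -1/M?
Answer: -6678405/2848 ≈ -2344.9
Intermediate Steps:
d(M) = -10 - 2/M (d(M) = -10 + 2*(-1/M) = -10 - 2/M)
p(Q, l) = -10 - 2/l
n = -430 (n = ((2 + 4) + 4)*(-43) = (6 + 4)*(-43) = 10*(-43) = -430)
(-73*(n + 109))/p(X(-2), -285) = (-73*(-430 + 109))/(-10 - 2/(-285)) = (-73*(-321))/(-10 - 2*(-1/285)) = 23433/(-10 + 2/285) = 23433/(-2848/285) = 23433*(-285/2848) = -6678405/2848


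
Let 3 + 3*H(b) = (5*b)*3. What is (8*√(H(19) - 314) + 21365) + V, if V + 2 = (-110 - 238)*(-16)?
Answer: 26931 + 16*I*√55 ≈ 26931.0 + 118.66*I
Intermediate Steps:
H(b) = -1 + 5*b (H(b) = -1 + ((5*b)*3)/3 = -1 + (15*b)/3 = -1 + 5*b)
V = 5566 (V = -2 + (-110 - 238)*(-16) = -2 - 348*(-16) = -2 + 5568 = 5566)
(8*√(H(19) - 314) + 21365) + V = (8*√((-1 + 5*19) - 314) + 21365) + 5566 = (8*√((-1 + 95) - 314) + 21365) + 5566 = (8*√(94 - 314) + 21365) + 5566 = (8*√(-220) + 21365) + 5566 = (8*(2*I*√55) + 21365) + 5566 = (16*I*√55 + 21365) + 5566 = (21365 + 16*I*√55) + 5566 = 26931 + 16*I*√55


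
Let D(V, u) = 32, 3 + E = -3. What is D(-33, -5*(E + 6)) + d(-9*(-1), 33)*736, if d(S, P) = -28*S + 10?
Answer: -178080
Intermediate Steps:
E = -6 (E = -3 - 3 = -6)
d(S, P) = 10 - 28*S
D(-33, -5*(E + 6)) + d(-9*(-1), 33)*736 = 32 + (10 - (-252)*(-1))*736 = 32 + (10 - 28*9)*736 = 32 + (10 - 252)*736 = 32 - 242*736 = 32 - 178112 = -178080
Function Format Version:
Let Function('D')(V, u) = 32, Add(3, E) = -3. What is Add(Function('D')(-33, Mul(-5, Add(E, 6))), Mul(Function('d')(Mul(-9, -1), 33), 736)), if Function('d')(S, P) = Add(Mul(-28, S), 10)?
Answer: -178080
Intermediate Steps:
E = -6 (E = Add(-3, -3) = -6)
Function('d')(S, P) = Add(10, Mul(-28, S))
Add(Function('D')(-33, Mul(-5, Add(E, 6))), Mul(Function('d')(Mul(-9, -1), 33), 736)) = Add(32, Mul(Add(10, Mul(-28, Mul(-9, -1))), 736)) = Add(32, Mul(Add(10, Mul(-28, 9)), 736)) = Add(32, Mul(Add(10, -252), 736)) = Add(32, Mul(-242, 736)) = Add(32, -178112) = -178080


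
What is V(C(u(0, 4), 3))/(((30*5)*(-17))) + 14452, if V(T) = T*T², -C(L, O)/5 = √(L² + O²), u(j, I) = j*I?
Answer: 491413/34 ≈ 14453.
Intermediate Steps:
u(j, I) = I*j
C(L, O) = -5*√(L² + O²)
V(T) = T³
V(C(u(0, 4), 3))/(((30*5)*(-17))) + 14452 = (-5*√((4*0)² + 3²))³/(((30*5)*(-17))) + 14452 = (-5*√(0² + 9))³/((150*(-17))) + 14452 = (-5*√(0 + 9))³/(-2550) + 14452 = (-5*√9)³*(-1/2550) + 14452 = (-5*3)³*(-1/2550) + 14452 = (-15)³*(-1/2550) + 14452 = -3375*(-1/2550) + 14452 = 45/34 + 14452 = 491413/34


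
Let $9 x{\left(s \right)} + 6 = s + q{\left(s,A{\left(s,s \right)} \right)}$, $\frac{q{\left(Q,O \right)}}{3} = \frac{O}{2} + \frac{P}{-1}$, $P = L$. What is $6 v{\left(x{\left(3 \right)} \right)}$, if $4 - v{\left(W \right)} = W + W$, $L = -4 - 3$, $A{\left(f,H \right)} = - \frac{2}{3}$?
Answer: $\frac{4}{3} \approx 1.3333$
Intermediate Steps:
$A{\left(f,H \right)} = - \frac{2}{3}$ ($A{\left(f,H \right)} = \left(-2\right) \frac{1}{3} = - \frac{2}{3}$)
$L = -7$
$P = -7$
$q{\left(Q,O \right)} = 21 + \frac{3 O}{2}$ ($q{\left(Q,O \right)} = 3 \left(\frac{O}{2} - \frac{7}{-1}\right) = 3 \left(O \frac{1}{2} - -7\right) = 3 \left(\frac{O}{2} + 7\right) = 3 \left(7 + \frac{O}{2}\right) = 21 + \frac{3 O}{2}$)
$x{\left(s \right)} = \frac{14}{9} + \frac{s}{9}$ ($x{\left(s \right)} = - \frac{2}{3} + \frac{s + \left(21 + \frac{3}{2} \left(- \frac{2}{3}\right)\right)}{9} = - \frac{2}{3} + \frac{s + \left(21 - 1\right)}{9} = - \frac{2}{3} + \frac{s + 20}{9} = - \frac{2}{3} + \frac{20 + s}{9} = - \frac{2}{3} + \left(\frac{20}{9} + \frac{s}{9}\right) = \frac{14}{9} + \frac{s}{9}$)
$v{\left(W \right)} = 4 - 2 W$ ($v{\left(W \right)} = 4 - \left(W + W\right) = 4 - 2 W$)
$6 v{\left(x{\left(3 \right)} \right)} = 6 \left(4 - 2 \left(\frac{14}{9} + \frac{1}{9} \cdot 3\right)\right) = 6 \left(4 - 2 \left(\frac{14}{9} + \frac{1}{3}\right)\right) = 6 \left(4 - \frac{34}{9}\right) = 6 \cdot \frac{2}{9} = \frac{4}{3}$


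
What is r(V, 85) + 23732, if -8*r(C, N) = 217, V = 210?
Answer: 189639/8 ≈ 23705.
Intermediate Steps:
r(C, N) = -217/8 (r(C, N) = -⅛*217 = -217/8)
r(V, 85) + 23732 = -217/8 + 23732 = 189639/8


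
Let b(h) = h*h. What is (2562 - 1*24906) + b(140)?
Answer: -2744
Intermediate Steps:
b(h) = h²
(2562 - 1*24906) + b(140) = (2562 - 1*24906) + 140² = (2562 - 24906) + 19600 = -22344 + 19600 = -2744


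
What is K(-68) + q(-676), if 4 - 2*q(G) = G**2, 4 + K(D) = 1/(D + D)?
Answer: -31074641/136 ≈ -2.2849e+5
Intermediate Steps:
K(D) = -4 + 1/(2*D) (K(D) = -4 + 1/(D + D) = -4 + 1/(2*D))
q(G) = 2 - G**2/2
K(-68) + q(-676) = (-4 + (1/2)/(-68)) + (2 - 1/2*(-676)**2) = (-4 + (1/2)*(-1/68)) + (2 - 1/2*456976) = (-4 - 1/136) + (2 - 228488) = -545/136 - 228486 = -31074641/136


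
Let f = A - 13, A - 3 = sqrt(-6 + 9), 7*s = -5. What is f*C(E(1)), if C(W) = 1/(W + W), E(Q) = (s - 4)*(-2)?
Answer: -35/66 + 7*sqrt(3)/132 ≈ -0.43845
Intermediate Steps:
s = -5/7 (s = (1/7)*(-5) = -5/7 ≈ -0.71429)
E(Q) = 66/7 (E(Q) = (-5/7 - 4)*(-2) = -33/7*(-2) = 66/7)
C(W) = 1/(2*W)
A = 3 + sqrt(3) (A = 3 + sqrt(-6 + 9) = 3 + sqrt(3) ≈ 4.7320)
f = -10 + sqrt(3) (f = (3 + sqrt(3)) - 13 = -10 + sqrt(3) ≈ -8.2679)
f*C(E(1)) = (-10 + sqrt(3))*(1/(2*(66/7))) = (-10 + sqrt(3))*((1/2)*(7/66)) = (-10 + sqrt(3))*(7/132) = -35/66 + 7*sqrt(3)/132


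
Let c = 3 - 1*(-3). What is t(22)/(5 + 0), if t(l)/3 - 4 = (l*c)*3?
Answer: 240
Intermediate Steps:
c = 6 (c = 3 + 3 = 6)
t(l) = 12 + 54*l (t(l) = 12 + 3*((l*6)*3) = 12 + 3*((6*l)*3) = 12 + 3*(18*l) = 12 + 54*l)
t(22)/(5 + 0) = (12 + 54*22)/(5 + 0) = (12 + 1188)/5 = (1/5)*1200 = 240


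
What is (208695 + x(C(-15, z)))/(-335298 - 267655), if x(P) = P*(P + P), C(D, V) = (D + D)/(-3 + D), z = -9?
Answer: -144485/417429 ≈ -0.34613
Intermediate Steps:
C(D, V) = 2*D/(-3 + D) (C(D, V) = (2*D)/(-3 + D) = 2*D/(-3 + D))
x(P) = 2*P² (x(P) = P*(2*P) = 2*P²)
(208695 + x(C(-15, z)))/(-335298 - 267655) = (208695 + 2*(2*(-15)/(-3 - 15))²)/(-335298 - 267655) = (208695 + 2*(2*(-15)/(-18))²)/(-602953) = (208695 + 2*(2*(-15)*(-1/18))²)*(-1/602953) = (208695 + 2*(5/3)²)*(-1/602953) = (208695 + 2*(25/9))*(-1/602953) = (208695 + 50/9)*(-1/602953) = (1878305/9)*(-1/602953) = -144485/417429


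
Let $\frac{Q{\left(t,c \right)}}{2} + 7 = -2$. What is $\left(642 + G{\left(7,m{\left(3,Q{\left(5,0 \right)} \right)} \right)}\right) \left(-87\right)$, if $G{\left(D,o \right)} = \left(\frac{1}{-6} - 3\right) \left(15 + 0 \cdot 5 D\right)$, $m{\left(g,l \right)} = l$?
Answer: $- \frac{103443}{2} \approx -51722.0$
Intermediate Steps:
$Q{\left(t,c \right)} = -18$ ($Q{\left(t,c \right)} = -14 + 2 \left(-2\right) = -14 - 4 = -18$)
$G{\left(D,o \right)} = - \frac{95}{2}$ ($G{\left(D,o \right)} = \left(- \frac{1}{6} - 3\right) \left(15 + 0 D\right) = - \frac{19 \left(15 + 0\right)}{6} = \left(- \frac{19}{6}\right) 15 = - \frac{95}{2}$)
$\left(642 + G{\left(7,m{\left(3,Q{\left(5,0 \right)} \right)} \right)}\right) \left(-87\right) = \left(642 - \frac{95}{2}\right) \left(-87\right) = \frac{1189}{2} \left(-87\right) = - \frac{103443}{2}$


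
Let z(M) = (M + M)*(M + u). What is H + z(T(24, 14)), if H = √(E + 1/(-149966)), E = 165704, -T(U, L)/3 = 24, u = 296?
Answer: -32256 + √3726650010603858/149966 ≈ -31849.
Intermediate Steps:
T(U, L) = -72 (T(U, L) = -3*24 = -72)
z(M) = 2*M*(296 + M) (z(M) = (M + M)*(M + 296) = (2*M)*(296 + M) = 2*M*(296 + M))
H = √3726650010603858/149966 (H = √(165704 + 1/(-149966)) = √(165704 - 1/149966) = √(24849966063/149966) = √3726650010603858/149966 ≈ 407.07)
H + z(T(24, 14)) = √3726650010603858/149966 + 2*(-72)*(296 - 72) = √3726650010603858/149966 + 2*(-72)*224 = √3726650010603858/149966 - 32256 = -32256 + √3726650010603858/149966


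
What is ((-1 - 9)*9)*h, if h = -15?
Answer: 1350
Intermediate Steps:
((-1 - 9)*9)*h = ((-1 - 9)*9)*(-15) = -10*9*(-15) = -90*(-15) = 1350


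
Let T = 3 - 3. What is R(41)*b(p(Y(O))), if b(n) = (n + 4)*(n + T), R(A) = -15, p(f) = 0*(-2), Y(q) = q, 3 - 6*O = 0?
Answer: 0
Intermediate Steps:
O = ½ (O = ½ - ⅙*0 = ½ + 0 = ½ ≈ 0.50000)
T = 0
p(f) = 0
b(n) = n*(4 + n) (b(n) = (n + 4)*(n + 0) = (4 + n)*n = n*(4 + n))
R(41)*b(p(Y(O))) = -0*(4 + 0) = -0*4 = -15*0 = 0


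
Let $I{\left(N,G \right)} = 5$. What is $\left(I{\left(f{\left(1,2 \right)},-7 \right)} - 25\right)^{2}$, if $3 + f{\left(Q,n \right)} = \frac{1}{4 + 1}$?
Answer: $400$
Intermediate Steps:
$f{\left(Q,n \right)} = - \frac{14}{5}$ ($f{\left(Q,n \right)} = -3 + \frac{1}{4 + 1} = -3 + \frac{1}{5} = - \frac{14}{5}$)
$\left(I{\left(f{\left(1,2 \right)},-7 \right)} - 25\right)^{2} = \left(5 - 25\right)^{2} = \left(-20\right)^{2} = 400$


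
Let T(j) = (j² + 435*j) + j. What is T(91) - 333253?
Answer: -285296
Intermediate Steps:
T(j) = j² + 436*j
T(91) - 333253 = 91*(436 + 91) - 333253 = 91*527 - 333253 = 47957 - 333253 = -285296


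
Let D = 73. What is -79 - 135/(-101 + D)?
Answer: -2077/28 ≈ -74.179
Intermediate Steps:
-79 - 135/(-101 + D) = -79 - 135/(-101 + 73) = -79 - 135/(-28) = -79 - 135*(-1/28) = -79 + 135/28 = -2077/28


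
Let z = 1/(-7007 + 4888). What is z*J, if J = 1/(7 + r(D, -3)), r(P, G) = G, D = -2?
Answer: -1/8476 ≈ -0.00011798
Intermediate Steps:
z = -1/2119 (z = 1/(-2119) = -1/2119 ≈ -0.00047192)
J = ¼ (J = 1/(7 - 3) = 1/4 = ¼ ≈ 0.25000)
z*J = -1/2119*¼ = -1/8476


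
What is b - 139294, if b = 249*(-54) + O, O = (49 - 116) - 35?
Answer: -152842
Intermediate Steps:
O = -102 (O = -67 - 35 = -102)
b = -13548 (b = 249*(-54) - 102 = -13446 - 102 = -13548)
b - 139294 = -13548 - 139294 = -152842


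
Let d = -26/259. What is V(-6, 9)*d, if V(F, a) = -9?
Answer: 234/259 ≈ 0.90347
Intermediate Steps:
d = -26/259 (d = -26*1/259 = -26/259 ≈ -0.10039)
V(-6, 9)*d = -9*(-26/259) = 234/259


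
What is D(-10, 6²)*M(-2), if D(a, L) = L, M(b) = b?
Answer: -72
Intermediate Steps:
D(-10, 6²)*M(-2) = 6²*(-2) = 36*(-2) = -72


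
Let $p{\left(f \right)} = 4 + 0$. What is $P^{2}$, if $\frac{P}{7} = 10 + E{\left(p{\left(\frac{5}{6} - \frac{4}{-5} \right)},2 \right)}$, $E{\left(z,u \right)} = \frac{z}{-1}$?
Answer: $1764$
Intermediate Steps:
$p{\left(f \right)} = 4$
$E{\left(z,u \right)} = - z$ ($E{\left(z,u \right)} = z \left(-1\right) = - z$)
$P = 42$ ($P = 7 \left(10 - 4\right) = 7 \cdot 6 = 42$)
$P^{2} = 42^{2} = 1764$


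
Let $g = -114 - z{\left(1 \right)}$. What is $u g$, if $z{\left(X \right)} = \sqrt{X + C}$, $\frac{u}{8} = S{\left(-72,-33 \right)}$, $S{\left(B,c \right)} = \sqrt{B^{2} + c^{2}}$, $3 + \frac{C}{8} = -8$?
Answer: $24 \sqrt{697} \left(-114 - i \sqrt{87}\right) \approx -72233.0 - 5910.0 i$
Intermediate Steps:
$C = -88$ ($C = -24 + 8 \left(-8\right) = -24 - 64 = -88$)
$u = 24 \sqrt{697}$ ($u = 8 \sqrt{\left(-72\right)^{2} + \left(-33\right)^{2}} = 8 \sqrt{5184 + 1089} = 8 \sqrt{6273} = 8 \cdot 3 \sqrt{697} = 24 \sqrt{697} \approx 633.62$)
$z{\left(X \right)} = \sqrt{-88 + X}$ ($z{\left(X \right)} = \sqrt{X - 88} = \sqrt{-88 + X}$)
$g = -114 - i \sqrt{87}$ ($g = -114 - \sqrt{-88 + 1} = -114 - \sqrt{-87} = -114 - i \sqrt{87} \approx -114.0 - 9.3274 i$)
$u g = 24 \sqrt{697} \left(-114 - i \sqrt{87}\right)$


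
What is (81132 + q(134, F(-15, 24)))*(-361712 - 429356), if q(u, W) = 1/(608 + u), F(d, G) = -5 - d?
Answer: -23811125045630/371 ≈ -6.4181e+10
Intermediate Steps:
(81132 + q(134, F(-15, 24)))*(-361712 - 429356) = (81132 + 1/(608 + 134))*(-361712 - 429356) = (81132 + 1/742)*(-791068) = (60199945/742)*(-791068) = -23811125045630/371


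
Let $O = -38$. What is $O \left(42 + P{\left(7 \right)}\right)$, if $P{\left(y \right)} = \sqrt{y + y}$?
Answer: $-1596 - 38 \sqrt{14} \approx -1738.2$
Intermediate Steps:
$P{\left(y \right)} = \sqrt{2} \sqrt{y}$ ($P{\left(y \right)} = \sqrt{2 y} = \sqrt{2} \sqrt{y}$)
$O \left(42 + P{\left(7 \right)}\right) = - 38 \left(42 + \sqrt{2} \sqrt{7}\right) = - 38 \left(42 + \sqrt{14}\right) = -1596 - 38 \sqrt{14}$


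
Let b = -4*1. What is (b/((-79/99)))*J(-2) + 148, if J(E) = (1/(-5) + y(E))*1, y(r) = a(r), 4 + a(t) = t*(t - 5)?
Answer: 77864/395 ≈ 197.12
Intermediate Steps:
a(t) = -4 + t*(-5 + t) (a(t) = -4 + t*(t - 5) = -4 + t*(-5 + t))
b = -4
y(r) = -4 + r**2 - 5*r
J(E) = -21/5 + E**2 - 5*E (J(E) = (1/(-5) + (-4 + E**2 - 5*E))*1 = (1*(-1/5) + (-4 + E**2 - 5*E))*1 = (-1/5 + (-4 + E**2 - 5*E))*1 = (-21/5 + E**2 - 5*E)*1 = -21/5 + E**2 - 5*E)
(b/((-79/99)))*J(-2) + 148 = (-4/((-79/99)))*(-21/5 + (-2)**2 - 5*(-2)) + 148 = (-4/((-79*1/99)))*(-21/5 + 4 + 10) + 148 = -4/(-79/99)*(49/5) + 148 = -4*(-99/79)*(49/5) + 148 = (396/79)*(49/5) + 148 = 19404/395 + 148 = 77864/395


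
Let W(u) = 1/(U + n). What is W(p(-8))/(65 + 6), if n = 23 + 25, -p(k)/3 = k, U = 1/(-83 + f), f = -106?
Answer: 189/644041 ≈ 0.00029346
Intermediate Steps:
U = -1/189 (U = 1/(-83 - 106) = 1/(-189) = -1/189 ≈ -0.0052910)
p(k) = -3*k
n = 48
W(u) = 189/9071 (W(u) = 1/(-1/189 + 48) = 1/(9071/189) = 189/9071)
W(p(-8))/(65 + 6) = (189/9071)/(65 + 6) = (189/9071)/71 = (1/71)*(189/9071) = 189/644041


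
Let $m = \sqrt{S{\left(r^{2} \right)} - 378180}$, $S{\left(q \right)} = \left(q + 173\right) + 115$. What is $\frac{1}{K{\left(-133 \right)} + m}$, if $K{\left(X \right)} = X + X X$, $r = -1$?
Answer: $- \frac{i}{\sqrt{377891} - 17556 i} \approx 5.6891 \cdot 10^{-5} - 1.992 \cdot 10^{-6} i$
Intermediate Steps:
$K{\left(X \right)} = X + X^{2}$
$S{\left(q \right)} = 288 + q$ ($S{\left(q \right)} = \left(173 + q\right) + 115 = 288 + q$)
$m = i \sqrt{377891}$ ($m = \sqrt{\left(288 + \left(-1\right)^{2}\right) - 378180} = \sqrt{\left(288 + 1\right) - 378180} = \sqrt{289 - 378180} = \sqrt{-377891} = i \sqrt{377891} \approx 614.73 i$)
$\frac{1}{K{\left(-133 \right)} + m} = \frac{1}{- 133 \left(1 - 133\right) + i \sqrt{377891}} = \frac{1}{\left(-133\right) \left(-132\right) + i \sqrt{377891}} = \frac{1}{17556 + i \sqrt{377891}}$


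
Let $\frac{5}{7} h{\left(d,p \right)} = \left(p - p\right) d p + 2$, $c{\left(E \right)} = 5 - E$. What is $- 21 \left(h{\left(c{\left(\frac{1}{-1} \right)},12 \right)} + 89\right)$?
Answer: $- \frac{9639}{5} \approx -1927.8$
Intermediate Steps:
$h{\left(d,p \right)} = \frac{14}{5}$ ($h{\left(d,p \right)} = \frac{7 \left(\left(p - p\right) d p + 2\right)}{5} = \frac{7 \left(0 d p + 2\right)}{5} = \frac{7 \left(0 p + 2\right)}{5} = \frac{7 \left(0 + 2\right)}{5} = \frac{7}{5} \cdot 2 = \frac{14}{5}$)
$- 21 \left(h{\left(c{\left(\frac{1}{-1} \right)},12 \right)} + 89\right) = - 21 \left(\frac{14}{5} + 89\right) = \left(-21\right) \frac{459}{5} = - \frac{9639}{5}$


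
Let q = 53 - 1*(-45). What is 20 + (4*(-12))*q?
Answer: -4684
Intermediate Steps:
q = 98 (q = 53 + 45 = 98)
20 + (4*(-12))*q = 20 + (4*(-12))*98 = 20 - 48*98 = 20 - 4704 = -4684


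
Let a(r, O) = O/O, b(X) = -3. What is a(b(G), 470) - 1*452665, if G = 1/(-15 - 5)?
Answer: -452664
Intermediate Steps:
G = -1/20 (G = 1/(-20) = -1/20 ≈ -0.050000)
a(r, O) = 1
a(b(G), 470) - 1*452665 = 1 - 1*452665 = 1 - 452665 = -452664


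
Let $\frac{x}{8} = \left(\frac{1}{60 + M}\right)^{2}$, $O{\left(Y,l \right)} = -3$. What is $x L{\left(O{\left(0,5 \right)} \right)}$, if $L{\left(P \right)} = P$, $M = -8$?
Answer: $- \frac{3}{338} \approx -0.0088757$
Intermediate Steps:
$x = \frac{1}{338}$ ($x = 8 \left(\frac{1}{60 - 8}\right)^{2} = 8 \left(\frac{1}{52}\right)^{2} = \frac{8}{2704} = 8 \cdot \frac{1}{2704} = \frac{1}{338} \approx 0.0029586$)
$x L{\left(O{\left(0,5 \right)} \right)} = \frac{1}{338} \left(-3\right) = - \frac{3}{338}$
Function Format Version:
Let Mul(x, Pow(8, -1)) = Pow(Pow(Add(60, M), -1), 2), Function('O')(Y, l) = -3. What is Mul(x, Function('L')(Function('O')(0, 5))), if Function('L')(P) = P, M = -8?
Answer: Rational(-3, 338) ≈ -0.0088757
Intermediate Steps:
x = Rational(1, 338) (x = Mul(8, Pow(Pow(Add(60, -8), -1), 2)) = Mul(8, Pow(Pow(52, -1), 2)) = Mul(8, Pow(Rational(1, 52), 2)) = Mul(8, Rational(1, 2704)) = Rational(1, 338) ≈ 0.0029586)
Mul(x, Function('L')(Function('O')(0, 5))) = Mul(Rational(1, 338), -3) = Rational(-3, 338)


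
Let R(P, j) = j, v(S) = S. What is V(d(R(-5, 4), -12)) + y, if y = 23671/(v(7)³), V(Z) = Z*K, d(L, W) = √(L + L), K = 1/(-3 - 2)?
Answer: 23671/343 - 2*√2/5 ≈ 68.446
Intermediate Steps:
K = -⅕ (K = 1/(-5) = -⅕ ≈ -0.20000)
d(L, W) = √2*√L (d(L, W) = √(2*L) = √2*√L)
V(Z) = -Z/5 (V(Z) = Z*(-⅕) = -Z/5)
y = 23671/343 (y = 23671/(7³) = 23671/343 ≈ 69.012)
V(d(R(-5, 4), -12)) + y = -√2*√4/5 + 23671/343 = -√2*2/5 + 23671/343 = -2*√2/5 + 23671/343 = 23671/343 - 2*√2/5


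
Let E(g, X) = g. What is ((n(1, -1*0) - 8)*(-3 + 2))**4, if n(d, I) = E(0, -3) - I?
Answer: 4096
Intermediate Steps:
n(d, I) = -I (n(d, I) = 0 - I = -I)
((n(1, -1*0) - 8)*(-3 + 2))**4 = ((-(-1)*0 - 8)*(-3 + 2))**4 = ((-1*0 - 8)*(-1))**4 = ((0 - 8)*(-1))**4 = (-8*(-1))**4 = 8**4 = 4096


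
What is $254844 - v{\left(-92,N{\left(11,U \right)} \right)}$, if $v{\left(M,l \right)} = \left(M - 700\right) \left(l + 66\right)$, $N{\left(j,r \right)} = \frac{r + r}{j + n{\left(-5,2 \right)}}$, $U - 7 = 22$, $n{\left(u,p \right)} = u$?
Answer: $314772$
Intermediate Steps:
$U = 29$ ($U = 7 + 22 = 29$)
$N{\left(j,r \right)} = \frac{2 r}{-5 + j}$ ($N{\left(j,r \right)} = \frac{r + r}{j - 5} = \frac{2 r}{-5 + j}$)
$v{\left(M,l \right)} = \left(-700 + M\right) \left(66 + l\right)$
$254844 - v{\left(-92,N{\left(11,U \right)} \right)} = 254844 - \left(-46200 - 700 \cdot 2 \cdot 29 \frac{1}{-5 + 11} + 66 \left(-92\right) - 92 \cdot 2 \cdot 29 \frac{1}{-5 + 11}\right) = 254844 - \left(-46200 - 700 \cdot 2 \cdot 29 \cdot \frac{1}{6} - 6072 - 92 \cdot 2 \cdot 29 \cdot \frac{1}{6}\right) = 254844 - \left(-46200 - \frac{20300}{3} - 6072 - \frac{2668}{3}\right) = 254844 - -59928 = 254844 + 59928 = 314772$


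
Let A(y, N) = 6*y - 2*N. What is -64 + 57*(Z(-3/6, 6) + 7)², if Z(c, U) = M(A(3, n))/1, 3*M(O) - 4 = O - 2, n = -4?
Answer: 45427/3 ≈ 15142.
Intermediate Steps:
A(y, N) = -2*N + 6*y
M(O) = ⅔ + O/3 (M(O) = 4/3 + (O - 2)/3 = 4/3 + (-2 + O)/3 = 4/3 + (-⅔ + O/3) = ⅔ + O/3)
Z(c, U) = 28/3 (Z(c, U) = (⅔ + (-2*(-4) + 6*3)/3)/1 = (⅔ + (8 + 18)/3)*1 = (⅔ + (⅓)*26)*1 = (⅔ + 26/3)*1 = (28/3)*1 = 28/3)
-64 + 57*(Z(-3/6, 6) + 7)² = -64 + 57*(28/3 + 7)² = -64 + 57*(49/3)² = -64 + 57*(2401/9) = -64 + 45619/3 = 45427/3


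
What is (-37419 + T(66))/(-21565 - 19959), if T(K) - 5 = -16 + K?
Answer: 9341/10381 ≈ 0.89982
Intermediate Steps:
T(K) = -11 + K (T(K) = 5 + (-16 + K) = -11 + K)
(-37419 + T(66))/(-21565 - 19959) = (-37419 + (-11 + 66))/(-21565 - 19959) = (-37419 + 55)/(-41524) = -37364*(-1/41524) = 9341/10381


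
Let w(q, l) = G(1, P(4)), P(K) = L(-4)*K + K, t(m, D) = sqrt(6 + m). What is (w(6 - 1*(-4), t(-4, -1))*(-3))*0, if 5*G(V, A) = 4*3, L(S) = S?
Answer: 0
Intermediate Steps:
P(K) = -3*K (P(K) = -4*K + K = -3*K)
G(V, A) = 12/5 (G(V, A) = (4*3)/5 = (1/5)*12 = 12/5)
w(q, l) = 12/5
(w(6 - 1*(-4), t(-4, -1))*(-3))*0 = ((12/5)*(-3))*0 = -36/5*0 = 0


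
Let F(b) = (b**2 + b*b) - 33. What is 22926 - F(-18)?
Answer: 22311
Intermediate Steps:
F(b) = -33 + 2*b**2 (F(b) = (b**2 + b**2) - 33 = 2*b**2 - 33 = -33 + 2*b**2)
22926 - F(-18) = 22926 - (-33 + 2*(-18)**2) = 22926 - (-33 + 2*324) = 22926 - (-33 + 648) = 22926 - 1*615 = 22926 - 615 = 22311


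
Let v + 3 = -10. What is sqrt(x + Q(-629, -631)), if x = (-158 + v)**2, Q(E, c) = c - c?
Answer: 171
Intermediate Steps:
v = -13 (v = -3 - 10 = -13)
Q(E, c) = 0
x = 29241 (x = (-158 - 13)**2 = (-171)**2 = 29241)
sqrt(x + Q(-629, -631)) = sqrt(29241 + 0) = sqrt(29241) = 171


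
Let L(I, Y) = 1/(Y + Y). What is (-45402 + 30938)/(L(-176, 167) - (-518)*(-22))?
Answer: 4830976/3806263 ≈ 1.2692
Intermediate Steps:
L(I, Y) = 1/(2*Y)
(-45402 + 30938)/(L(-176, 167) - (-518)*(-22)) = (-45402 + 30938)/((½)/167 - (-518)*(-22)) = -14464/((½)*(1/167) - 74*154) = -14464/(1/334 - 11396) = -14464/(-3806263/334) = -14464*(-334/3806263) = 4830976/3806263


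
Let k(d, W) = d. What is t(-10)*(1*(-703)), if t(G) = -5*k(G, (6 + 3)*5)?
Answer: -35150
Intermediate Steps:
t(G) = -5*G
t(-10)*(1*(-703)) = (-5*(-10))*(1*(-703)) = 50*(-703) = -35150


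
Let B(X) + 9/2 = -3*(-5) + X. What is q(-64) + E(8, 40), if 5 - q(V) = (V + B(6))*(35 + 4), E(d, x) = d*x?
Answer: 4355/2 ≈ 2177.5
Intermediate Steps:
B(X) = 21/2 + X (B(X) = -9/2 + (-3*(-5) + X) = -9/2 + (15 + X) = 21/2 + X)
q(V) = -1277/2 - 39*V (q(V) = 5 - (V + (21/2 + 6))*(35 + 4) = 5 - (V + 33/2)*39 = 5 - (33/2 + V)*39 = 5 - (1287/2 + 39*V) = 5 + (-1287/2 - 39*V) = -1277/2 - 39*V)
q(-64) + E(8, 40) = (-1277/2 - 39*(-64)) + 8*40 = (-1277/2 + 2496) + 320 = 3715/2 + 320 = 4355/2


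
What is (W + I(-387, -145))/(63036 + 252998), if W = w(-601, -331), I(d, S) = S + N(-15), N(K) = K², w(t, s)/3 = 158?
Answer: 277/158017 ≈ 0.0017530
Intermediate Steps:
w(t, s) = 474 (w(t, s) = 3*158 = 474)
I(d, S) = 225 + S (I(d, S) = S + (-15)² = S + 225 = 225 + S)
W = 474
(W + I(-387, -145))/(63036 + 252998) = (474 + (225 - 145))/(63036 + 252998) = (474 + 80)/316034 = 554*(1/316034) = 277/158017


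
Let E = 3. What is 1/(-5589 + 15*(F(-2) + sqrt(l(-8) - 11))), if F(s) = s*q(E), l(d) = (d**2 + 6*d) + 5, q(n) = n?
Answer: -631/3583199 - 5*sqrt(10)/10749597 ≈ -0.00017757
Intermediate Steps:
l(d) = 5 + d**2 + 6*d
F(s) = 3*s (F(s) = s*3 = 3*s)
1/(-5589 + 15*(F(-2) + sqrt(l(-8) - 11))) = 1/(-5589 + 15*(3*(-2) + sqrt((5 + (-8)**2 + 6*(-8)) - 11))) = 1/(-5589 + 15*(-6 + sqrt((5 + 64 - 48) - 11))) = 1/(-5589 + 15*(-6 + sqrt(21 - 11))) = 1/(-5589 + 15*(-6 + sqrt(10))) = 1/(-5589 + (-90 + 15*sqrt(10))) = 1/(-5679 + 15*sqrt(10))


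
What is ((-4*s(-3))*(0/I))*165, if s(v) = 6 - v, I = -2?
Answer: 0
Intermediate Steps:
((-4*s(-3))*(0/I))*165 = ((-4*(6 - 1*(-3)))*(0/(-2)))*165 = ((-4*(6 + 3))*(0*(-½)))*165 = (-4*9*0)*165 = -36*0*165 = 0*165 = 0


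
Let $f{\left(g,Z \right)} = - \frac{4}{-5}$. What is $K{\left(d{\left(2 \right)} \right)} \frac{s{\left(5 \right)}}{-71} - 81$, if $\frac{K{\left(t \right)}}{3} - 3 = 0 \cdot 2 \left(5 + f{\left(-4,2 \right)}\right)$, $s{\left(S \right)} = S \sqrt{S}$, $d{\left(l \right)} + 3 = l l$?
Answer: $-81 - \frac{45 \sqrt{5}}{71} \approx -82.417$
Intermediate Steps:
$d{\left(l \right)} = -3 + l^{2}$ ($d{\left(l \right)} = -3 + l l = -3 + l^{2}$)
$f{\left(g,Z \right)} = \frac{4}{5}$ ($f{\left(g,Z \right)} = \left(-4\right) \left(- \frac{1}{5}\right) = \frac{4}{5}$)
$s{\left(S \right)} = S^{\frac{3}{2}}$
$K{\left(t \right)} = 9$ ($K{\left(t \right)} = 9 + 3 \cdot 0 \cdot 2 \left(5 + \frac{4}{5}\right) = 9 + 3 \cdot 0 \cdot \frac{29}{5} = 9 + 3 \cdot 0 = 9 + 0 = 9$)
$K{\left(d{\left(2 \right)} \right)} \frac{s{\left(5 \right)}}{-71} - 81 = 9 \frac{5^{\frac{3}{2}}}{-71} - 81 = 9 \cdot 5 \sqrt{5} \left(- \frac{1}{71}\right) - 81 = 9 \left(- \frac{5 \sqrt{5}}{71}\right) - 81 = - \frac{45 \sqrt{5}}{71} - 81 = -81 - \frac{45 \sqrt{5}}{71}$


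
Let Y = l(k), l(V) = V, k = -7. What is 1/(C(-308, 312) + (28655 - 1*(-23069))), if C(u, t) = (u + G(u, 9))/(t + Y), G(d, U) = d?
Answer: 305/15775204 ≈ 1.9334e-5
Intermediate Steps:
Y = -7
C(u, t) = 2*u/(-7 + t) (C(u, t) = (u + u)/(t - 7) = (2*u)/(-7 + t) = 2*u/(-7 + t))
1/(C(-308, 312) + (28655 - 1*(-23069))) = 1/(2*(-308)/(-7 + 312) + (28655 - 1*(-23069))) = 1/(2*(-308)/305 + (28655 + 23069)) = 1/(2*(-308)*(1/305) + 51724) = 1/(-616/305 + 51724) = 1/(15775204/305) = 305/15775204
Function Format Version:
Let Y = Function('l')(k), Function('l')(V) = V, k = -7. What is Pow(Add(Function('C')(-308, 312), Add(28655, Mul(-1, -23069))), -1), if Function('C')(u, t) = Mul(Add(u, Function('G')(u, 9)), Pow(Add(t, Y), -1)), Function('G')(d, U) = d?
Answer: Rational(305, 15775204) ≈ 1.9334e-5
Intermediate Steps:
Y = -7
Function('C')(u, t) = Mul(2, u, Pow(Add(-7, t), -1)) (Function('C')(u, t) = Mul(Add(u, u), Pow(Add(t, -7), -1)) = Mul(Mul(2, u), Pow(Add(-7, t), -1)) = Mul(2, u, Pow(Add(-7, t), -1)))
Pow(Add(Function('C')(-308, 312), Add(28655, Mul(-1, -23069))), -1) = Pow(Add(Mul(2, -308, Pow(Add(-7, 312), -1)), Add(28655, Mul(-1, -23069))), -1) = Pow(Add(Mul(2, -308, Pow(305, -1)), Add(28655, 23069)), -1) = Pow(Add(Mul(2, -308, Rational(1, 305)), 51724), -1) = Pow(Add(Rational(-616, 305), 51724), -1) = Pow(Rational(15775204, 305), -1) = Rational(305, 15775204)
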